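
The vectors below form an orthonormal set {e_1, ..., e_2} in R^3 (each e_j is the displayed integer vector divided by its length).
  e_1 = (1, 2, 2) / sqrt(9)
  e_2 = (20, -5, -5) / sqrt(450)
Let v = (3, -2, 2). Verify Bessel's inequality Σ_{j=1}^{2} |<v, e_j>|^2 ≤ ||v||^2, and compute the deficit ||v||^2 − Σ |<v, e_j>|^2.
Σ |<v, e_j>|^2 = 9; ||v||^2 = 17; deficit = 8

Write each e_j = u_j / sqrt(<u_j, u_j>) where u_j is the displayed integer vector. Then <v, e_j> = <v, u_j> / sqrt(<u_j, u_j>), so |<v, e_j>|^2 = <v, u_j>^2 / <u_j, u_j>.
Coefficients: <v, e_1> = 3/sqrt(9), <v, e_2> = 60/sqrt(450).
Square and sum: Σ |<v, e_j>|^2 = 9.
Compute ||v||^2 = v·v = 17.
Deficit = 17 − 9 = 8 ≥ 0, confirming Bessel's inequality. (The deficit equals ||v − Σ <v,e_j> e_j||^2, the squared distance from v to span{e_j}.)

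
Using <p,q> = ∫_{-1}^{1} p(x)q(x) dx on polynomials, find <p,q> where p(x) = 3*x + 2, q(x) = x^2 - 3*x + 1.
<p,q> = -2/3

Expand the product: p(x)·q(x) = 3*x^3 - 7*x^2 - 3*x + 2.
∫_{-1}^{1} of each monomial x^k gives [2/(k+1) if k even, 0 if k odd]. Integrating term-by-term (or equivalently evaluating the antiderivative F(x) = 3*x^4/4 - 7*x^3/3 - 3*x^2/2 + 2*x at the endpoints):
  F(1) − F(−1) = -13/12 − (-5/12) = -2/3.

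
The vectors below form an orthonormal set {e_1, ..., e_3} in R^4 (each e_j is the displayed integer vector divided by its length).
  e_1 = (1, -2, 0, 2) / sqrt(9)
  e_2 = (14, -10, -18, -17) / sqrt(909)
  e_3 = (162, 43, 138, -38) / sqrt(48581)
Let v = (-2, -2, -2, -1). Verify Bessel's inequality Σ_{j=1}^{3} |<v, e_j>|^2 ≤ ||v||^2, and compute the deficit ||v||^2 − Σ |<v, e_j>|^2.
Σ |<v, e_j>|^2 = 5229/481; ||v||^2 = 13; deficit = 1024/481

Write each e_j = u_j / sqrt(<u_j, u_j>) where u_j is the displayed integer vector. Then <v, e_j> = <v, u_j> / sqrt(<u_j, u_j>), so |<v, e_j>|^2 = <v, u_j>^2 / <u_j, u_j>.
Coefficients: <v, e_1> = 0/sqrt(9), <v, e_2> = 45/sqrt(909), <v, e_3> = -648/sqrt(48581).
Square and sum: Σ |<v, e_j>|^2 = 5229/481.
Compute ||v||^2 = v·v = 13.
Deficit = 13 − 5229/481 = 1024/481 ≥ 0, confirming Bessel's inequality. (The deficit equals ||v − Σ <v,e_j> e_j||^2, the squared distance from v to span{e_j}.)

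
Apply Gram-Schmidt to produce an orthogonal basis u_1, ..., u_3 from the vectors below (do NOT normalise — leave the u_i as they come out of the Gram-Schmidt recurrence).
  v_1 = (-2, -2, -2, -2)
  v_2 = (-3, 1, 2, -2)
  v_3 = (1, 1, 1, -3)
Orthogonal basis:
  u_1 = (-2, -2, -2, -2)
  u_2 = (-5/2, 3/2, 5/2, -3/2)
  u_3 = (32/17, 8/17, 2/17, -42/17)

Apply the Gram-Schmidt recurrence
  u_1 = v_1
  u_i = v_i − Σ_{j<i} ((v_i · u_j) / (u_j · u_j)) · u_j.

Step by step this gives:
  u_1 = (-2, -2, -2, -2)
  u_2 = (-5/2, 3/2, 5/2, -3/2)
  u_3 = (32/17, 8/17, 2/17, -42/17)

Orthogonality check:
  u_2 · u_1 = 0 (should be 0)
  u_3 · u_1 = 0 (should be 0)
  u_3 · u_2 = 0 (should be 0)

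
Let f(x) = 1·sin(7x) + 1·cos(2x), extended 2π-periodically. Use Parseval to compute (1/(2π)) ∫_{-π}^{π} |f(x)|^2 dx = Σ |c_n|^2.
Σ |c_n|^2 = 1

Expand |f|^2 and use orthogonality of {sin(nx), cos(mx)} on [-π, π]:
  ∫_{-π}^{π} sin(nx)^2 dx = π, ∫ cos(mx)^2 dx = π, and cross terms integrate to 0.
So ∫_{-π}^{π} f(x)^2 dx = 1^2 · π + 1^2 · π = (1 + 1)π.
Divide by 2π: (1 + 1)/2 = 1.
By Parseval, this equals Σ |c_n|^2.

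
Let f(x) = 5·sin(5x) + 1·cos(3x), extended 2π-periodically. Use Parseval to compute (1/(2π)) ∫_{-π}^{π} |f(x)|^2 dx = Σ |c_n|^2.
Σ |c_n|^2 = 13

Expand |f|^2 and use orthogonality of {sin(nx), cos(mx)} on [-π, π]:
  ∫_{-π}^{π} sin(nx)^2 dx = π, ∫ cos(mx)^2 dx = π, and cross terms integrate to 0.
So ∫_{-π}^{π} f(x)^2 dx = 5^2 · π + 1^2 · π = (25 + 1)π.
Divide by 2π: (25 + 1)/2 = 13.
By Parseval, this equals Σ |c_n|^2.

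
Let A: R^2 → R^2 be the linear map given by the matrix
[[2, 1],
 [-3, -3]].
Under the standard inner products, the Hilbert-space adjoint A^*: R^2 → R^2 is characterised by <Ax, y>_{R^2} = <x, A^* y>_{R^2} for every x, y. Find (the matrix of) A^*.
A^* = A^T =
[[2, -3],
 [1, -3]]

For real matrices with standard dot products, the defining identity <Ax, y> = <x, A^* y> gives (Ax)^T y = x^T (A^*) y, i.e. x^T A^T y = x^T (A^*) y. Since this holds for all x, y, we must have A^* = A^T. Therefore
A^* =
[[2, -3],
 [1, -3]].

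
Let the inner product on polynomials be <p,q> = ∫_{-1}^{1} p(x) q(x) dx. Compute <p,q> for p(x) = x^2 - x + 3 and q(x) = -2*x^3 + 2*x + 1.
<p,q> = 92/15

Expand the product: p(x)·q(x) = -2*x^5 + 2*x^4 - 4*x^3 - x^2 + 5*x + 3.
∫_{-1}^{1} of each monomial x^k gives [2/(k+1) if k even, 0 if k odd]. Integrating term-by-term (or equivalently evaluating the antiderivative F(x) = -x^6/3 + 2*x^5/5 - x^4 - x^3/3 + 5*x^2/2 + 3*x at the endpoints):
  F(1) − F(−1) = 127/30 − (-19/10) = 92/15.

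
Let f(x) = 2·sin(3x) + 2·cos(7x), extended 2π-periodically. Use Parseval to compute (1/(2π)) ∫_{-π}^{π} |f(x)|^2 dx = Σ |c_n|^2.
Σ |c_n|^2 = 4

Expand |f|^2 and use orthogonality of {sin(nx), cos(mx)} on [-π, π]:
  ∫_{-π}^{π} sin(nx)^2 dx = π, ∫ cos(mx)^2 dx = π, and cross terms integrate to 0.
So ∫_{-π}^{π} f(x)^2 dx = 2^2 · π + 2^2 · π = (4 + 4)π.
Divide by 2π: (4 + 4)/2 = 4.
By Parseval, this equals Σ |c_n|^2.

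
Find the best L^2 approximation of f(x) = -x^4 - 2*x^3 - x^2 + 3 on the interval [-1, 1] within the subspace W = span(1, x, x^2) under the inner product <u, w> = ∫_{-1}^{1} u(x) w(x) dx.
g(x) = -13*x^2/7 - 6*x/5 + 108/35

The best approximation g ∈ W is the orthogonal projection of f onto W. Writing g = a_0 + a_1 x + a_2 x^2, the coefficients solve the normal equations G · a = b where
  G_{ij} = <φ_i, φ_j> and b_i = <f, φ_i>, with φ_0 = 1, φ_1 = x, φ_2 = x^2.
G =
  [2, 0, 2/3]
  [0, 2/3, 0]
  [2/3, 0, 2/5],
b = (74/15, -4/5, 46/35).
Solving gives a_0 = 108/35, a_1 = -6/5, a_2 = -13/7, so
  g(x) = -13*x^2/7 - 6*x/5 + 108/35.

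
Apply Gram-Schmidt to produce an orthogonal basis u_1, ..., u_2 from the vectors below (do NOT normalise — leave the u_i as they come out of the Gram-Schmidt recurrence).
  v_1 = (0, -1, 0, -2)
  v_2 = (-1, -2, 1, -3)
Orthogonal basis:
  u_1 = (0, -1, 0, -2)
  u_2 = (-1, -2/5, 1, 1/5)

Apply the Gram-Schmidt recurrence
  u_1 = v_1
  u_i = v_i − Σ_{j<i} ((v_i · u_j) / (u_j · u_j)) · u_j.

Step by step this gives:
  u_1 = (0, -1, 0, -2)
  u_2 = (-1, -2/5, 1, 1/5)

Orthogonality check:
  u_2 · u_1 = 0 (should be 0)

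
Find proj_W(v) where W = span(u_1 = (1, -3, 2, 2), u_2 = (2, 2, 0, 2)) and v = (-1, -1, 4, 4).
proj_W(v) = (5/3, -7/3, 2, 8/3)

Set up U = [u_1 | ... | u_2] ∈ R^(4×2). The projector onto W = col(U) is P = U (U^T U)^(-1) U^T.
Compute U^T U =
  [18, 0]
  [0, 12],
and U^T v = (18, 4).
Solve U^T U · c = U^T v for the coefficients: c = (1, 1/3). The projection is proj_W(v) = U c.
Check: (v - proj_W(v)) · u_1 = 0  (should be 0).
Check: (v - proj_W(v)) · u_2 = 0  (should be 0).
Result: proj_W(v) = (5/3, -7/3, 2, 8/3).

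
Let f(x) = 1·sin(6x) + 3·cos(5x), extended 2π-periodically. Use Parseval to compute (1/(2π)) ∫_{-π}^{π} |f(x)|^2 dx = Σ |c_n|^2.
Σ |c_n|^2 = 5

Expand |f|^2 and use orthogonality of {sin(nx), cos(mx)} on [-π, π]:
  ∫_{-π}^{π} sin(nx)^2 dx = π, ∫ cos(mx)^2 dx = π, and cross terms integrate to 0.
So ∫_{-π}^{π} f(x)^2 dx = 1^2 · π + 3^2 · π = (1 + 9)π.
Divide by 2π: (1 + 9)/2 = 5.
By Parseval, this equals Σ |c_n|^2.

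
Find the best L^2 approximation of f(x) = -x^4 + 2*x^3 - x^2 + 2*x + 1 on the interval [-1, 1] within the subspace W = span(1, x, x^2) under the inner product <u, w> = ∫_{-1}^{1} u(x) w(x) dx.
g(x) = -13*x^2/7 + 16*x/5 + 38/35

The best approximation g ∈ W is the orthogonal projection of f onto W. Writing g = a_0 + a_1 x + a_2 x^2, the coefficients solve the normal equations G · a = b where
  G_{ij} = <φ_i, φ_j> and b_i = <f, φ_i>, with φ_0 = 1, φ_1 = x, φ_2 = x^2.
G =
  [2, 0, 2/3]
  [0, 2/3, 0]
  [2/3, 0, 2/5],
b = (14/15, 32/15, -2/105).
Solving gives a_0 = 38/35, a_1 = 16/5, a_2 = -13/7, so
  g(x) = -13*x^2/7 + 16*x/5 + 38/35.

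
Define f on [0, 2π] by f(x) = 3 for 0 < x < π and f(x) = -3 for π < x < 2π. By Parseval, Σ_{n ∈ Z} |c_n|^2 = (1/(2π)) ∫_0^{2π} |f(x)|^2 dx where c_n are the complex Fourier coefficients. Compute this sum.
Σ |c_n|^2 = 9

Parseval equates the L^2 energy of f (normalised by 1/(2π)) with the ℓ^2 sum of its Fourier coefficients: (1/(2π)) ∫_0^{2π} |f|^2 = Σ |c_n|^2.
Compute the left side: (1/(2π)) [∫_0^π 3^2 dx + ∫_π^{2π} (-3)^2 dx] = (1/(2π)) · (9π + 9π) = (9 + 9)/2 = 9.
So Σ_{n ∈ Z} |c_n|^2 = 9.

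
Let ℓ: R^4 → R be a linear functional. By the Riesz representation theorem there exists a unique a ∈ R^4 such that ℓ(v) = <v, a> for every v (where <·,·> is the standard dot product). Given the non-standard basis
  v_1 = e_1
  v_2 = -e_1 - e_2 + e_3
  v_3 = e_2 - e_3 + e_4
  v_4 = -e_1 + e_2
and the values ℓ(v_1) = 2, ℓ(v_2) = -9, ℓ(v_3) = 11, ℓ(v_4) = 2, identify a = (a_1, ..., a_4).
a = (2, 4, -3, 4)

Write a = (a_1, ..., a_4) in the standard basis. For each basis vector v_i, ℓ(v_i) = <v_i, a> is a linear equation in the a_j's. Collect the n equations into a matrix system V a = ℓ, where row i of V is v_i (expressed in the standard basis). Since V is invertible (lower-triangular with 1s on the diagonal, up to permutation), solve by back-substitution:
  V =
[[1, 0, 0, 0],
 [-1, -1, 1, 0],
 [0, 1, -1, 1],
 [-1, 1, 0, 0]]
  V a = (2, -9, 11, 2)
Solving gives a = (2, 4, -3, 4).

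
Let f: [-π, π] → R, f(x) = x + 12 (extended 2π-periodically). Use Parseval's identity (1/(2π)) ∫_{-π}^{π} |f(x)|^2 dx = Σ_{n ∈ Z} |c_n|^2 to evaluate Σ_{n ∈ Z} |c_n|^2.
Σ |c_n|^2 = π^2/3 + 144

Expand and integrate term by term over [-π, π]:
  ∫ (x)^2 dx = 1·(2π^3/3); ∫ 2·1·(12)·x dx = 0 (odd integrand); ∫ 12^2 dx = 144·2π.
So (1/(2π)) ∫_{-π}^{π} (x + 12)^2 dx = 1π^2/3 + 144 = π^2/3 + 144.
Parseval ⇒ Σ |c_n|^2 = π^2/3 + 144.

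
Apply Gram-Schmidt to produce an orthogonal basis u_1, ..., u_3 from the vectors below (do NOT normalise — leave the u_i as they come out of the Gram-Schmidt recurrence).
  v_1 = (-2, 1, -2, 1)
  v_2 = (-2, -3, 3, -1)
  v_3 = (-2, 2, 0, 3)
Orthogonal basis:
  u_1 = (-2, 1, -2, 1)
  u_2 = (-16/5, -12/5, 9/5, -2/5)
  u_3 = (-13/97, 223/194, 171/97, 409/194)

Apply the Gram-Schmidt recurrence
  u_1 = v_1
  u_i = v_i − Σ_{j<i} ((v_i · u_j) / (u_j · u_j)) · u_j.

Step by step this gives:
  u_1 = (-2, 1, -2, 1)
  u_2 = (-16/5, -12/5, 9/5, -2/5)
  u_3 = (-13/97, 223/194, 171/97, 409/194)

Orthogonality check:
  u_2 · u_1 = 0 (should be 0)
  u_3 · u_1 = 0 (should be 0)
  u_3 · u_2 = 0 (should be 0)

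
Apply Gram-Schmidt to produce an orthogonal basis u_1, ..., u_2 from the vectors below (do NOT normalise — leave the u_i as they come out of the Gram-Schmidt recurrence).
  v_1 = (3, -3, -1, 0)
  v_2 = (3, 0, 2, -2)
Orthogonal basis:
  u_1 = (3, -3, -1, 0)
  u_2 = (36/19, 21/19, 45/19, -2)

Apply the Gram-Schmidt recurrence
  u_1 = v_1
  u_i = v_i − Σ_{j<i} ((v_i · u_j) / (u_j · u_j)) · u_j.

Step by step this gives:
  u_1 = (3, -3, -1, 0)
  u_2 = (36/19, 21/19, 45/19, -2)

Orthogonality check:
  u_2 · u_1 = 0 (should be 0)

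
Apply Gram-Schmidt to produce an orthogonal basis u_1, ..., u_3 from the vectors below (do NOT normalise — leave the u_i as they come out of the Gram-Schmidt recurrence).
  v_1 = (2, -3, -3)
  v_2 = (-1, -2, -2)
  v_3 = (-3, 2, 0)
Orthogonal basis:
  u_1 = (2, -3, -3)
  u_2 = (-21/11, -7/11, -7/11)
  u_3 = (0, 1, -1)

Apply the Gram-Schmidt recurrence
  u_1 = v_1
  u_i = v_i − Σ_{j<i} ((v_i · u_j) / (u_j · u_j)) · u_j.

Step by step this gives:
  u_1 = (2, -3, -3)
  u_2 = (-21/11, -7/11, -7/11)
  u_3 = (0, 1, -1)

Orthogonality check:
  u_2 · u_1 = 0 (should be 0)
  u_3 · u_1 = 0 (should be 0)
  u_3 · u_2 = 0 (should be 0)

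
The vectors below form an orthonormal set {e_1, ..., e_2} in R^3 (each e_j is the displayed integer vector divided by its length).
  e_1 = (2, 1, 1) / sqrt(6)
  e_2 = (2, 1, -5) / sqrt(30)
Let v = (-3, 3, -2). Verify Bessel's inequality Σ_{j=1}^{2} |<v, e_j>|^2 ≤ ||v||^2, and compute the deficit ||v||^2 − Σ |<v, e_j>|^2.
Σ |<v, e_j>|^2 = 29/5; ||v||^2 = 22; deficit = 81/5

Write each e_j = u_j / sqrt(<u_j, u_j>) where u_j is the displayed integer vector. Then <v, e_j> = <v, u_j> / sqrt(<u_j, u_j>), so |<v, e_j>|^2 = <v, u_j>^2 / <u_j, u_j>.
Coefficients: <v, e_1> = -5/sqrt(6), <v, e_2> = 7/sqrt(30).
Square and sum: Σ |<v, e_j>|^2 = 29/5.
Compute ||v||^2 = v·v = 22.
Deficit = 22 − 29/5 = 81/5 ≥ 0, confirming Bessel's inequality. (The deficit equals ||v − Σ <v,e_j> e_j||^2, the squared distance from v to span{e_j}.)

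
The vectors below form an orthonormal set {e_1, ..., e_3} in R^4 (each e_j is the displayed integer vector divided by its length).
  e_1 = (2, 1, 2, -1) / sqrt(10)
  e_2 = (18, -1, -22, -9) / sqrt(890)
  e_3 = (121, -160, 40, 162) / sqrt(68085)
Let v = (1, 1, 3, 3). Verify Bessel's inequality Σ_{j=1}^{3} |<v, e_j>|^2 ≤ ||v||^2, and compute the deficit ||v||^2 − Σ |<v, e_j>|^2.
Σ |<v, e_j>|^2 = 1259/85; ||v||^2 = 20; deficit = 441/85

Write each e_j = u_j / sqrt(<u_j, u_j>) where u_j is the displayed integer vector. Then <v, e_j> = <v, u_j> / sqrt(<u_j, u_j>), so |<v, e_j>|^2 = <v, u_j>^2 / <u_j, u_j>.
Coefficients: <v, e_1> = 6/sqrt(10), <v, e_2> = -76/sqrt(890), <v, e_3> = 567/sqrt(68085).
Square and sum: Σ |<v, e_j>|^2 = 1259/85.
Compute ||v||^2 = v·v = 20.
Deficit = 20 − 1259/85 = 441/85 ≥ 0, confirming Bessel's inequality. (The deficit equals ||v − Σ <v,e_j> e_j||^2, the squared distance from v to span{e_j}.)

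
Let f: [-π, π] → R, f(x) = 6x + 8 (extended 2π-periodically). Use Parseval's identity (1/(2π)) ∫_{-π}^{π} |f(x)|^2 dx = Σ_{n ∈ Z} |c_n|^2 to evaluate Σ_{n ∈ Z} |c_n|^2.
Σ |c_n|^2 = 12π^2 + 64

Expand and integrate term by term over [-π, π]:
  ∫ (6x)^2 dx = 36·(2π^3/3); ∫ 2·6·(8)·x dx = 0 (odd integrand); ∫ 8^2 dx = 64·2π.
So (1/(2π)) ∫_{-π}^{π} (6x + 8)^2 dx = 36π^2/3 + 64 = 12π^2 + 64.
Parseval ⇒ Σ |c_n|^2 = 12π^2 + 64.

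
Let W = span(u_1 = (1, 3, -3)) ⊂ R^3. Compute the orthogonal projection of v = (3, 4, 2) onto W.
proj_W(v) = (9/19, 27/19, -27/19)

Set up U = [u_1 | ... | u_1] ∈ R^(3×1). The projector onto W = col(U) is P = U (U^T U)^(-1) U^T.
Compute U^T U =
  [19],
and U^T v = (9).
Solve U^T U · c = U^T v for the coefficients: c = (9/19). The projection is proj_W(v) = U c.
Check: (v - proj_W(v)) · u_1 = 0  (should be 0).
Result: proj_W(v) = (9/19, 27/19, -27/19).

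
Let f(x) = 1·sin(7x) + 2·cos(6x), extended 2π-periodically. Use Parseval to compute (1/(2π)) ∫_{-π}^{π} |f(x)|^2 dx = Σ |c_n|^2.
Σ |c_n|^2 = 5/2

Expand |f|^2 and use orthogonality of {sin(nx), cos(mx)} on [-π, π]:
  ∫_{-π}^{π} sin(nx)^2 dx = π, ∫ cos(mx)^2 dx = π, and cross terms integrate to 0.
So ∫_{-π}^{π} f(x)^2 dx = 1^2 · π + 2^2 · π = (1 + 4)π.
Divide by 2π: (1 + 4)/2 = 5/2.
By Parseval, this equals Σ |c_n|^2.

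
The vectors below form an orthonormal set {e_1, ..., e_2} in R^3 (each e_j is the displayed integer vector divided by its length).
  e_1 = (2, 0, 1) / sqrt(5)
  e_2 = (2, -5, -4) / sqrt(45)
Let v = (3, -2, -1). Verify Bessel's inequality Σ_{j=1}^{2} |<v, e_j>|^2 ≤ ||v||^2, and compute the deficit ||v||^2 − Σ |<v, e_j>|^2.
Σ |<v, e_j>|^2 = 125/9; ||v||^2 = 14; deficit = 1/9

Write each e_j = u_j / sqrt(<u_j, u_j>) where u_j is the displayed integer vector. Then <v, e_j> = <v, u_j> / sqrt(<u_j, u_j>), so |<v, e_j>|^2 = <v, u_j>^2 / <u_j, u_j>.
Coefficients: <v, e_1> = 5/sqrt(5), <v, e_2> = 20/sqrt(45).
Square and sum: Σ |<v, e_j>|^2 = 125/9.
Compute ||v||^2 = v·v = 14.
Deficit = 14 − 125/9 = 1/9 ≥ 0, confirming Bessel's inequality. (The deficit equals ||v − Σ <v,e_j> e_j||^2, the squared distance from v to span{e_j}.)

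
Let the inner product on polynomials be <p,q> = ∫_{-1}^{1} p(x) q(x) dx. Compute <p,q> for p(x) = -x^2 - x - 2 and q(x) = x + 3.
<p,q> = -44/3

Expand the product: p(x)·q(x) = -x^3 - 4*x^2 - 5*x - 6.
∫_{-1}^{1} of each monomial x^k gives [2/(k+1) if k even, 0 if k odd]. Integrating term-by-term (or equivalently evaluating the antiderivative F(x) = -x^4/4 - 4*x^3/3 - 5*x^2/2 - 6*x at the endpoints):
  F(1) − F(−1) = -121/12 − (55/12) = -44/3.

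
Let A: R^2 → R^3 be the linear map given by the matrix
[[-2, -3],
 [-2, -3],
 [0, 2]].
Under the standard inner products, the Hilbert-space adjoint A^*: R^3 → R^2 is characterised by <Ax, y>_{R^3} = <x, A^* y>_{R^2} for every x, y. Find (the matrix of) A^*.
A^* = A^T =
[[-2, -2, 0],
 [-3, -3, 2]]

For real matrices with standard dot products, the defining identity <Ax, y> = <x, A^* y> gives (Ax)^T y = x^T (A^*) y, i.e. x^T A^T y = x^T (A^*) y. Since this holds for all x, y, we must have A^* = A^T. Therefore
A^* =
[[-2, -2, 0],
 [-3, -3, 2]].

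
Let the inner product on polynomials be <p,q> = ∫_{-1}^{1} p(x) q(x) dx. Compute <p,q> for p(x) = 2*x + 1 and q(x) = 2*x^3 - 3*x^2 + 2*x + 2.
<p,q> = 94/15

Expand the product: p(x)·q(x) = 4*x^4 - 4*x^3 + x^2 + 6*x + 2.
∫_{-1}^{1} of each monomial x^k gives [2/(k+1) if k even, 0 if k odd]. Integrating term-by-term (or equivalently evaluating the antiderivative F(x) = 4*x^5/5 - x^4 + x^3/3 + 3*x^2 + 2*x at the endpoints):
  F(1) − F(−1) = 77/15 − (-17/15) = 94/15.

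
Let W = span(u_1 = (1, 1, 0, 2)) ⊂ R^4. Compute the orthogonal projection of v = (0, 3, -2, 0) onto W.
proj_W(v) = (1/2, 1/2, 0, 1)

Set up U = [u_1 | ... | u_1] ∈ R^(4×1). The projector onto W = col(U) is P = U (U^T U)^(-1) U^T.
Compute U^T U =
  [6],
and U^T v = (3).
Solve U^T U · c = U^T v for the coefficients: c = (1/2). The projection is proj_W(v) = U c.
Check: (v - proj_W(v)) · u_1 = 0  (should be 0).
Result: proj_W(v) = (1/2, 1/2, 0, 1).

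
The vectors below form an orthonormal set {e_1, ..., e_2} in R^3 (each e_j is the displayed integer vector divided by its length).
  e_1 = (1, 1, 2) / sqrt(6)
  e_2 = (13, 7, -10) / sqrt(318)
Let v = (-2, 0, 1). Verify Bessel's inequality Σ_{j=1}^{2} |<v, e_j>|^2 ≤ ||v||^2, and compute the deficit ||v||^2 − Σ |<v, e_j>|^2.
Σ |<v, e_j>|^2 = 216/53; ||v||^2 = 5; deficit = 49/53

Write each e_j = u_j / sqrt(<u_j, u_j>) where u_j is the displayed integer vector. Then <v, e_j> = <v, u_j> / sqrt(<u_j, u_j>), so |<v, e_j>|^2 = <v, u_j>^2 / <u_j, u_j>.
Coefficients: <v, e_1> = 0/sqrt(6), <v, e_2> = -36/sqrt(318).
Square and sum: Σ |<v, e_j>|^2 = 216/53.
Compute ||v||^2 = v·v = 5.
Deficit = 5 − 216/53 = 49/53 ≥ 0, confirming Bessel's inequality. (The deficit equals ||v − Σ <v,e_j> e_j||^2, the squared distance from v to span{e_j}.)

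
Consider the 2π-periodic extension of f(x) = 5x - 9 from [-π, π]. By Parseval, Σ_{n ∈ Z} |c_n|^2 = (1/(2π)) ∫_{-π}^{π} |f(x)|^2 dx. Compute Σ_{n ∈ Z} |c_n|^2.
Σ |c_n|^2 = 25π^2/3 + 81

Expand and integrate term by term over [-π, π]:
  ∫ (5x)^2 dx = 25·(2π^3/3); ∫ 2·5·(-9)·x dx = 0 (odd integrand); ∫ (-9)^2 dx = 81·2π.
So (1/(2π)) ∫_{-π}^{π} (5x - 9)^2 dx = 25π^2/3 + 81 = 25π^2/3 + 81.
Parseval ⇒ Σ |c_n|^2 = 25π^2/3 + 81.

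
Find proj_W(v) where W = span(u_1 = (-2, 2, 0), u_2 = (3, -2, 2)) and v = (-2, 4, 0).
proj_W(v) = (-26/9, 28/9, 4/9)

Set up U = [u_1 | ... | u_2] ∈ R^(3×2). The projector onto W = col(U) is P = U (U^T U)^(-1) U^T.
Compute U^T U =
  [8, -10]
  [-10, 17],
and U^T v = (12, -14).
Solve U^T U · c = U^T v for the coefficients: c = (16/9, 2/9). The projection is proj_W(v) = U c.
Check: (v - proj_W(v)) · u_1 = 0  (should be 0).
Check: (v - proj_W(v)) · u_2 = 0  (should be 0).
Result: proj_W(v) = (-26/9, 28/9, 4/9).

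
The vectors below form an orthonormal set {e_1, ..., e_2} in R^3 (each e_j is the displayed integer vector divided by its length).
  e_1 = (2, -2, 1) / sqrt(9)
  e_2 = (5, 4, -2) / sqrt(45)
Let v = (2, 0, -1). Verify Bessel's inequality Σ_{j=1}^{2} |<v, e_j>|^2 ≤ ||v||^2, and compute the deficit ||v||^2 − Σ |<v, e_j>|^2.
Σ |<v, e_j>|^2 = 21/5; ||v||^2 = 5; deficit = 4/5

Write each e_j = u_j / sqrt(<u_j, u_j>) where u_j is the displayed integer vector. Then <v, e_j> = <v, u_j> / sqrt(<u_j, u_j>), so |<v, e_j>|^2 = <v, u_j>^2 / <u_j, u_j>.
Coefficients: <v, e_1> = 3/sqrt(9), <v, e_2> = 12/sqrt(45).
Square and sum: Σ |<v, e_j>|^2 = 21/5.
Compute ||v||^2 = v·v = 5.
Deficit = 5 − 21/5 = 4/5 ≥ 0, confirming Bessel's inequality. (The deficit equals ||v − Σ <v,e_j> e_j||^2, the squared distance from v to span{e_j}.)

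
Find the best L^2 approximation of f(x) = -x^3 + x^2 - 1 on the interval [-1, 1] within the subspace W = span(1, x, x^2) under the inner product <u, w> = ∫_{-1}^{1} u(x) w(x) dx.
g(x) = x^2 - 3*x/5 - 1

The best approximation g ∈ W is the orthogonal projection of f onto W. Writing g = a_0 + a_1 x + a_2 x^2, the coefficients solve the normal equations G · a = b where
  G_{ij} = <φ_i, φ_j> and b_i = <f, φ_i>, with φ_0 = 1, φ_1 = x, φ_2 = x^2.
G =
  [2, 0, 2/3]
  [0, 2/3, 0]
  [2/3, 0, 2/5],
b = (-4/3, -2/5, -4/15).
Solving gives a_0 = -1, a_1 = -3/5, a_2 = 1, so
  g(x) = x^2 - 3*x/5 - 1.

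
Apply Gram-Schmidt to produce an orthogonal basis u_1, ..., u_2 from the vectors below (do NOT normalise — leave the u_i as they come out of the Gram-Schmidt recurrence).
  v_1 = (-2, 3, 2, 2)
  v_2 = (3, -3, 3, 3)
Orthogonal basis:
  u_1 = (-2, 3, 2, 2)
  u_2 = (19/7, -18/7, 23/7, 23/7)

Apply the Gram-Schmidt recurrence
  u_1 = v_1
  u_i = v_i − Σ_{j<i} ((v_i · u_j) / (u_j · u_j)) · u_j.

Step by step this gives:
  u_1 = (-2, 3, 2, 2)
  u_2 = (19/7, -18/7, 23/7, 23/7)

Orthogonality check:
  u_2 · u_1 = 0 (should be 0)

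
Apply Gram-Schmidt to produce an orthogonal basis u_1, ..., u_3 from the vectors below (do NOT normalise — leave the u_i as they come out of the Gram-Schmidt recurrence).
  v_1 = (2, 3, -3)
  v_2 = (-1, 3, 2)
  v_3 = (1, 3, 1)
Orthogonal basis:
  u_1 = (2, 3, -3)
  u_2 = (-12/11, 63/22, 47/22)
  u_3 = (315/307, -21/307, 189/307)

Apply the Gram-Schmidt recurrence
  u_1 = v_1
  u_i = v_i − Σ_{j<i} ((v_i · u_j) / (u_j · u_j)) · u_j.

Step by step this gives:
  u_1 = (2, 3, -3)
  u_2 = (-12/11, 63/22, 47/22)
  u_3 = (315/307, -21/307, 189/307)

Orthogonality check:
  u_2 · u_1 = 0 (should be 0)
  u_3 · u_1 = 0 (should be 0)
  u_3 · u_2 = 0 (should be 0)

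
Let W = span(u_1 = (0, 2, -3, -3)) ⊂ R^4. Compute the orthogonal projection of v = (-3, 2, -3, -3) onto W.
proj_W(v) = (0, 2, -3, -3)

Set up U = [u_1 | ... | u_1] ∈ R^(4×1). The projector onto W = col(U) is P = U (U^T U)^(-1) U^T.
Compute U^T U =
  [22],
and U^T v = (22).
Solve U^T U · c = U^T v for the coefficients: c = (1). The projection is proj_W(v) = U c.
Check: (v - proj_W(v)) · u_1 = 0  (should be 0).
Result: proj_W(v) = (0, 2, -3, -3).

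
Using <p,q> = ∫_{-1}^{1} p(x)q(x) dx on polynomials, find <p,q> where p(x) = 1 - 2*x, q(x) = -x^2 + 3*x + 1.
<p,q> = -8/3

Expand the product: p(x)·q(x) = 2*x^3 - 7*x^2 + x + 1.
∫_{-1}^{1} of each monomial x^k gives [2/(k+1) if k even, 0 if k odd]. Integrating term-by-term (or equivalently evaluating the antiderivative F(x) = x^4/2 - 7*x^3/3 + x^2/2 + x at the endpoints):
  F(1) − F(−1) = -1/3 − (7/3) = -8/3.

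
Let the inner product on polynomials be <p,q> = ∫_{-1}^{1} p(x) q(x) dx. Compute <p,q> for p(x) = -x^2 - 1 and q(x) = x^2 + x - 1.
<p,q> = 8/5

Expand the product: p(x)·q(x) = -x^4 - x^3 - x + 1.
∫_{-1}^{1} of each monomial x^k gives [2/(k+1) if k even, 0 if k odd]. Integrating term-by-term (or equivalently evaluating the antiderivative F(x) = -x^5/5 - x^4/4 - x^2/2 + x at the endpoints):
  F(1) − F(−1) = 1/20 − (-31/20) = 8/5.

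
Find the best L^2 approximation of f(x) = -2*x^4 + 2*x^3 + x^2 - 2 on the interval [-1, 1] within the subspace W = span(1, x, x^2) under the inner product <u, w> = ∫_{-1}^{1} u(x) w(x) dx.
g(x) = -5*x^2/7 + 6*x/5 - 64/35

The best approximation g ∈ W is the orthogonal projection of f onto W. Writing g = a_0 + a_1 x + a_2 x^2, the coefficients solve the normal equations G · a = b where
  G_{ij} = <φ_i, φ_j> and b_i = <f, φ_i>, with φ_0 = 1, φ_1 = x, φ_2 = x^2.
G =
  [2, 0, 2/3]
  [0, 2/3, 0]
  [2/3, 0, 2/5],
b = (-62/15, 4/5, -158/105).
Solving gives a_0 = -64/35, a_1 = 6/5, a_2 = -5/7, so
  g(x) = -5*x^2/7 + 6*x/5 - 64/35.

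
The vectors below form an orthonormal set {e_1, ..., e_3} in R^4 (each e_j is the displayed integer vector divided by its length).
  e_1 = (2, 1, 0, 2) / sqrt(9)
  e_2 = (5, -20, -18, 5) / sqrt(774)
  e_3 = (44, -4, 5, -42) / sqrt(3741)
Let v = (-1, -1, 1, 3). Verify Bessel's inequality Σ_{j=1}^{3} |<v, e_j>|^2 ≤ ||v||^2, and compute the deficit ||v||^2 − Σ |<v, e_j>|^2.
Σ |<v, e_j>|^2 = 706/87; ||v||^2 = 12; deficit = 338/87

Write each e_j = u_j / sqrt(<u_j, u_j>) where u_j is the displayed integer vector. Then <v, e_j> = <v, u_j> / sqrt(<u_j, u_j>), so |<v, e_j>|^2 = <v, u_j>^2 / <u_j, u_j>.
Coefficients: <v, e_1> = 3/sqrt(9), <v, e_2> = 12/sqrt(774), <v, e_3> = -161/sqrt(3741).
Square and sum: Σ |<v, e_j>|^2 = 706/87.
Compute ||v||^2 = v·v = 12.
Deficit = 12 − 706/87 = 338/87 ≥ 0, confirming Bessel's inequality. (The deficit equals ||v − Σ <v,e_j> e_j||^2, the squared distance from v to span{e_j}.)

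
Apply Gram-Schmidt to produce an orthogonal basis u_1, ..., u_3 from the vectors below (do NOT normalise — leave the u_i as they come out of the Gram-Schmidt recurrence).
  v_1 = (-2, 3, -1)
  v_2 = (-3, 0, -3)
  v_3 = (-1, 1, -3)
Orthogonal basis:
  u_1 = (-2, 3, -1)
  u_2 = (-12/7, -27/14, -33/14)
  u_3 = (21/19, 7/19, -21/19)

Apply the Gram-Schmidt recurrence
  u_1 = v_1
  u_i = v_i − Σ_{j<i} ((v_i · u_j) / (u_j · u_j)) · u_j.

Step by step this gives:
  u_1 = (-2, 3, -1)
  u_2 = (-12/7, -27/14, -33/14)
  u_3 = (21/19, 7/19, -21/19)

Orthogonality check:
  u_2 · u_1 = 0 (should be 0)
  u_3 · u_1 = 0 (should be 0)
  u_3 · u_2 = 0 (should be 0)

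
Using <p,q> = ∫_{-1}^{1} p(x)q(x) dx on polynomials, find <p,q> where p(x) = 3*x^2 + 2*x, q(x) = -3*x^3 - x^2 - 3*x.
<p,q> = -38/5

Expand the product: p(x)·q(x) = -9*x^5 - 9*x^4 - 11*x^3 - 6*x^2.
∫_{-1}^{1} of each monomial x^k gives [2/(k+1) if k even, 0 if k odd]. Integrating term-by-term (or equivalently evaluating the antiderivative F(x) = -3*x^6/2 - 9*x^5/5 - 11*x^4/4 - 2*x^3 at the endpoints):
  F(1) − F(−1) = -161/20 − (-9/20) = -38/5.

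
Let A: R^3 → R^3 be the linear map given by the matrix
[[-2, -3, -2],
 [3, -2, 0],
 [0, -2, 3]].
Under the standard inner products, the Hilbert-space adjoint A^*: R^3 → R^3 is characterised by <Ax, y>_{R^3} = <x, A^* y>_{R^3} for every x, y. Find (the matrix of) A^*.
A^* = A^T =
[[-2, 3, 0],
 [-3, -2, -2],
 [-2, 0, 3]]

For real matrices with standard dot products, the defining identity <Ax, y> = <x, A^* y> gives (Ax)^T y = x^T (A^*) y, i.e. x^T A^T y = x^T (A^*) y. Since this holds for all x, y, we must have A^* = A^T. Therefore
A^* =
[[-2, 3, 0],
 [-3, -2, -2],
 [-2, 0, 3]].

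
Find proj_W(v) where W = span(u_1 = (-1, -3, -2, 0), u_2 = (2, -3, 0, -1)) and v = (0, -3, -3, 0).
proj_W(v) = (-5/7, -24/7, -2, -1/7)

Set up U = [u_1 | ... | u_2] ∈ R^(4×2). The projector onto W = col(U) is P = U (U^T U)^(-1) U^T.
Compute U^T U =
  [14, 7]
  [7, 14],
and U^T v = (15, 9).
Solve U^T U · c = U^T v for the coefficients: c = (1, 1/7). The projection is proj_W(v) = U c.
Check: (v - proj_W(v)) · u_1 = 0  (should be 0).
Check: (v - proj_W(v)) · u_2 = 0  (should be 0).
Result: proj_W(v) = (-5/7, -24/7, -2, -1/7).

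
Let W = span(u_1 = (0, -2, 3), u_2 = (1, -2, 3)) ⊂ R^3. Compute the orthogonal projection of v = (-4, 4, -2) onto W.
proj_W(v) = (-4, 28/13, -42/13)

Set up U = [u_1 | ... | u_2] ∈ R^(3×2). The projector onto W = col(U) is P = U (U^T U)^(-1) U^T.
Compute U^T U =
  [13, 13]
  [13, 14],
and U^T v = (-14, -18).
Solve U^T U · c = U^T v for the coefficients: c = (38/13, -4). The projection is proj_W(v) = U c.
Check: (v - proj_W(v)) · u_1 = 0  (should be 0).
Check: (v - proj_W(v)) · u_2 = 0  (should be 0).
Result: proj_W(v) = (-4, 28/13, -42/13).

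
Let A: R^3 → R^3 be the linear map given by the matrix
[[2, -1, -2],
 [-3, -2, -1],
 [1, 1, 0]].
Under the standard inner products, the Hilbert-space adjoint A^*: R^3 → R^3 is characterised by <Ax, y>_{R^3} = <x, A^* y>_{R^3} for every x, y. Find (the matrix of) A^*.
A^* = A^T =
[[2, -3, 1],
 [-1, -2, 1],
 [-2, -1, 0]]

For real matrices with standard dot products, the defining identity <Ax, y> = <x, A^* y> gives (Ax)^T y = x^T (A^*) y, i.e. x^T A^T y = x^T (A^*) y. Since this holds for all x, y, we must have A^* = A^T. Therefore
A^* =
[[2, -3, 1],
 [-1, -2, 1],
 [-2, -1, 0]].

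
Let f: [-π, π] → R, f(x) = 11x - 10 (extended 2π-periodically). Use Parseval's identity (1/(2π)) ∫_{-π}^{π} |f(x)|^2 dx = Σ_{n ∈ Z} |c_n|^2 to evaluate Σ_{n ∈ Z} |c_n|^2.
Σ |c_n|^2 = 121π^2/3 + 100

Expand and integrate term by term over [-π, π]:
  ∫ (11x)^2 dx = 121·(2π^3/3); ∫ 2·11·(-10)·x dx = 0 (odd integrand); ∫ (-10)^2 dx = 100·2π.
So (1/(2π)) ∫_{-π}^{π} (11x - 10)^2 dx = 121π^2/3 + 100 = 121π^2/3 + 100.
Parseval ⇒ Σ |c_n|^2 = 121π^2/3 + 100.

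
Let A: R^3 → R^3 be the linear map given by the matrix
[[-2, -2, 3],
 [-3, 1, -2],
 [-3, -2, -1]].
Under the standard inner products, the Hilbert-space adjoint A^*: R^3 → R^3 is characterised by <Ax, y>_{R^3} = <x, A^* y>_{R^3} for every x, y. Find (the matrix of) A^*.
A^* = A^T =
[[-2, -3, -3],
 [-2, 1, -2],
 [3, -2, -1]]

For real matrices with standard dot products, the defining identity <Ax, y> = <x, A^* y> gives (Ax)^T y = x^T (A^*) y, i.e. x^T A^T y = x^T (A^*) y. Since this holds for all x, y, we must have A^* = A^T. Therefore
A^* =
[[-2, -3, -3],
 [-2, 1, -2],
 [3, -2, -1]].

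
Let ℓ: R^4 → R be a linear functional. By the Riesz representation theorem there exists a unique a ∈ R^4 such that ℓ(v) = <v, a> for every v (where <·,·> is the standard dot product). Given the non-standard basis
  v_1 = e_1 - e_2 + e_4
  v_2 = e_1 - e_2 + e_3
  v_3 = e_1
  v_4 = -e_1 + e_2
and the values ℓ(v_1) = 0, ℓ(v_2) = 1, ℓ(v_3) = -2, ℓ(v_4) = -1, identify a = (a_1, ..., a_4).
a = (-2, -3, 0, -1)

Write a = (a_1, ..., a_4) in the standard basis. For each basis vector v_i, ℓ(v_i) = <v_i, a> is a linear equation in the a_j's. Collect the n equations into a matrix system V a = ℓ, where row i of V is v_i (expressed in the standard basis). Since V is invertible (lower-triangular with 1s on the diagonal, up to permutation), solve by back-substitution:
  V =
[[1, -1, 0, 1],
 [1, -1, 1, 0],
 [1, 0, 0, 0],
 [-1, 1, 0, 0]]
  V a = (0, 1, -2, -1)
Solving gives a = (-2, -3, 0, -1).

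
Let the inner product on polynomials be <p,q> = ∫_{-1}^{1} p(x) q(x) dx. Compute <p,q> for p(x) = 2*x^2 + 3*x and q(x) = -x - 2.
<p,q> = -14/3

Expand the product: p(x)·q(x) = -2*x^3 - 7*x^2 - 6*x.
∫_{-1}^{1} of each monomial x^k gives [2/(k+1) if k even, 0 if k odd]. Integrating term-by-term (or equivalently evaluating the antiderivative F(x) = -x^4/2 - 7*x^3/3 - 3*x^2 at the endpoints):
  F(1) − F(−1) = -35/6 − (-7/6) = -14/3.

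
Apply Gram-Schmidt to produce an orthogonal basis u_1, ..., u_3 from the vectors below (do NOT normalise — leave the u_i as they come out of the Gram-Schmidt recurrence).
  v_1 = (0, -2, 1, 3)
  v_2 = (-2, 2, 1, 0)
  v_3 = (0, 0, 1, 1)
Orthogonal basis:
  u_1 = (0, -2, 1, 3)
  u_2 = (-2, 11/7, 17/14, 9/14)
  u_3 = (4/9, 2/9, 4/9, 0)

Apply the Gram-Schmidt recurrence
  u_1 = v_1
  u_i = v_i − Σ_{j<i} ((v_i · u_j) / (u_j · u_j)) · u_j.

Step by step this gives:
  u_1 = (0, -2, 1, 3)
  u_2 = (-2, 11/7, 17/14, 9/14)
  u_3 = (4/9, 2/9, 4/9, 0)

Orthogonality check:
  u_2 · u_1 = 0 (should be 0)
  u_3 · u_1 = 0 (should be 0)
  u_3 · u_2 = 0 (should be 0)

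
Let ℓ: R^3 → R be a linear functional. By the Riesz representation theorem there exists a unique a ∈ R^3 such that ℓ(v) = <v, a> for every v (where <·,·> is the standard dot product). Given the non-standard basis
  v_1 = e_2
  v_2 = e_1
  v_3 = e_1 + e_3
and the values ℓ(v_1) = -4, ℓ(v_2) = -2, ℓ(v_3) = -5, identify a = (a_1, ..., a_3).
a = (-2, -4, -3)

Write a = (a_1, ..., a_3) in the standard basis. For each basis vector v_i, ℓ(v_i) = <v_i, a> is a linear equation in the a_j's. Collect the n equations into a matrix system V a = ℓ, where row i of V is v_i (expressed in the standard basis). Since V is invertible (lower-triangular with 1s on the diagonal, up to permutation), solve by back-substitution:
  V =
[[0, 1, 0],
 [1, 0, 0],
 [1, 0, 1]]
  V a = (-4, -2, -5)
Solving gives a = (-2, -4, -3).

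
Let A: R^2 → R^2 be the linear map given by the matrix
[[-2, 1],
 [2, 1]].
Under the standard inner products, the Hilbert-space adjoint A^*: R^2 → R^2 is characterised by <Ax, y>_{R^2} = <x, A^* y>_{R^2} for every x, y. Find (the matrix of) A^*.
A^* = A^T =
[[-2, 2],
 [1, 1]]

For real matrices with standard dot products, the defining identity <Ax, y> = <x, A^* y> gives (Ax)^T y = x^T (A^*) y, i.e. x^T A^T y = x^T (A^*) y. Since this holds for all x, y, we must have A^* = A^T. Therefore
A^* =
[[-2, 2],
 [1, 1]].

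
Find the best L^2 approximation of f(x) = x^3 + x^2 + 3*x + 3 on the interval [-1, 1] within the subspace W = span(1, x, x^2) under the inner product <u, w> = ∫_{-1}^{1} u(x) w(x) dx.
g(x) = x^2 + 18*x/5 + 3

The best approximation g ∈ W is the orthogonal projection of f onto W. Writing g = a_0 + a_1 x + a_2 x^2, the coefficients solve the normal equations G · a = b where
  G_{ij} = <φ_i, φ_j> and b_i = <f, φ_i>, with φ_0 = 1, φ_1 = x, φ_2 = x^2.
G =
  [2, 0, 2/3]
  [0, 2/3, 0]
  [2/3, 0, 2/5],
b = (20/3, 12/5, 12/5).
Solving gives a_0 = 3, a_1 = 18/5, a_2 = 1, so
  g(x) = x^2 + 18*x/5 + 3.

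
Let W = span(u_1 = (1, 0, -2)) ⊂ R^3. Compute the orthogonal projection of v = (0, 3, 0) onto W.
proj_W(v) = (0, 0, 0)

Set up U = [u_1 | ... | u_1] ∈ R^(3×1). The projector onto W = col(U) is P = U (U^T U)^(-1) U^T.
Compute U^T U =
  [5],
and U^T v = (0).
Solve U^T U · c = U^T v for the coefficients: c = (0). The projection is proj_W(v) = U c.
Check: (v - proj_W(v)) · u_1 = 0  (should be 0).
Result: proj_W(v) = (0, 0, 0).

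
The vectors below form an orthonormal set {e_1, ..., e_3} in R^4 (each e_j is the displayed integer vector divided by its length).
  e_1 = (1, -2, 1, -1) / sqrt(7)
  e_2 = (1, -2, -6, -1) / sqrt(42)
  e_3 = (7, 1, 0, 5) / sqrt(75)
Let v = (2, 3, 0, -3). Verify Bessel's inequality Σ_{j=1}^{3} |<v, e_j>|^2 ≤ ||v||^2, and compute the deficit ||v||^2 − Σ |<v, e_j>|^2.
Σ |<v, e_j>|^2 = 11/50; ||v||^2 = 22; deficit = 1089/50

Write each e_j = u_j / sqrt(<u_j, u_j>) where u_j is the displayed integer vector. Then <v, e_j> = <v, u_j> / sqrt(<u_j, u_j>), so |<v, e_j>|^2 = <v, u_j>^2 / <u_j, u_j>.
Coefficients: <v, e_1> = -1/sqrt(7), <v, e_2> = -1/sqrt(42), <v, e_3> = 2/sqrt(75).
Square and sum: Σ |<v, e_j>|^2 = 11/50.
Compute ||v||^2 = v·v = 22.
Deficit = 22 − 11/50 = 1089/50 ≥ 0, confirming Bessel's inequality. (The deficit equals ||v − Σ <v,e_j> e_j||^2, the squared distance from v to span{e_j}.)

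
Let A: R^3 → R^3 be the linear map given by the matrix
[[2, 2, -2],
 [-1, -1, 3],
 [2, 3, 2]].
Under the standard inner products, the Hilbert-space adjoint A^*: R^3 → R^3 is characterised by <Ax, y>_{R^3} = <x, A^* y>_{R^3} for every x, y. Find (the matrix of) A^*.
A^* = A^T =
[[2, -1, 2],
 [2, -1, 3],
 [-2, 3, 2]]

For real matrices with standard dot products, the defining identity <Ax, y> = <x, A^* y> gives (Ax)^T y = x^T (A^*) y, i.e. x^T A^T y = x^T (A^*) y. Since this holds for all x, y, we must have A^* = A^T. Therefore
A^* =
[[2, -1, 2],
 [2, -1, 3],
 [-2, 3, 2]].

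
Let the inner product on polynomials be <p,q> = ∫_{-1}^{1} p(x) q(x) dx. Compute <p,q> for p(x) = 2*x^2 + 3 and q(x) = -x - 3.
<p,q> = -22

Expand the product: p(x)·q(x) = -2*x^3 - 6*x^2 - 3*x - 9.
∫_{-1}^{1} of each monomial x^k gives [2/(k+1) if k even, 0 if k odd]. Integrating term-by-term (or equivalently evaluating the antiderivative F(x) = -x^4/2 - 2*x^3 - 3*x^2/2 - 9*x at the endpoints):
  F(1) − F(−1) = -13 − (9) = -22.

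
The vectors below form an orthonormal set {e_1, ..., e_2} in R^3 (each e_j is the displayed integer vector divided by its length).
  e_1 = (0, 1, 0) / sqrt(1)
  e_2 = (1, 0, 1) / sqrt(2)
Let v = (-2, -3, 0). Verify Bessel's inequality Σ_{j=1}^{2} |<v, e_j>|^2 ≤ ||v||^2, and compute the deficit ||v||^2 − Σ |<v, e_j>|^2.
Σ |<v, e_j>|^2 = 11; ||v||^2 = 13; deficit = 2

Write each e_j = u_j / sqrt(<u_j, u_j>) where u_j is the displayed integer vector. Then <v, e_j> = <v, u_j> / sqrt(<u_j, u_j>), so |<v, e_j>|^2 = <v, u_j>^2 / <u_j, u_j>.
Coefficients: <v, e_1> = -3/sqrt(1), <v, e_2> = -2/sqrt(2).
Square and sum: Σ |<v, e_j>|^2 = 11.
Compute ||v||^2 = v·v = 13.
Deficit = 13 − 11 = 2 ≥ 0, confirming Bessel's inequality. (The deficit equals ||v − Σ <v,e_j> e_j||^2, the squared distance from v to span{e_j}.)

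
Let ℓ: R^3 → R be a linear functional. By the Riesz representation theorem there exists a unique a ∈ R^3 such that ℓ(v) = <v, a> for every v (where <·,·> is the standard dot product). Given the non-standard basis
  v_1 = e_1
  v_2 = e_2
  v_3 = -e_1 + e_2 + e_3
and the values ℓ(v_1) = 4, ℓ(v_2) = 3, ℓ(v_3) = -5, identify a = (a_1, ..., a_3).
a = (4, 3, -4)

Write a = (a_1, ..., a_3) in the standard basis. For each basis vector v_i, ℓ(v_i) = <v_i, a> is a linear equation in the a_j's. Collect the n equations into a matrix system V a = ℓ, where row i of V is v_i (expressed in the standard basis). Since V is invertible (lower-triangular with 1s on the diagonal, up to permutation), solve by back-substitution:
  V =
[[1, 0, 0],
 [0, 1, 0],
 [-1, 1, 1]]
  V a = (4, 3, -5)
Solving gives a = (4, 3, -4).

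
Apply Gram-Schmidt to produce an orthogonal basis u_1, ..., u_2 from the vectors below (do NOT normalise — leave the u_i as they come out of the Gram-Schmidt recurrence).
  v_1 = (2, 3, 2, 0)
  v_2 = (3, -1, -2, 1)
Orthogonal basis:
  u_1 = (2, 3, 2, 0)
  u_2 = (53/17, -14/17, -32/17, 1)

Apply the Gram-Schmidt recurrence
  u_1 = v_1
  u_i = v_i − Σ_{j<i} ((v_i · u_j) / (u_j · u_j)) · u_j.

Step by step this gives:
  u_1 = (2, 3, 2, 0)
  u_2 = (53/17, -14/17, -32/17, 1)

Orthogonality check:
  u_2 · u_1 = 0 (should be 0)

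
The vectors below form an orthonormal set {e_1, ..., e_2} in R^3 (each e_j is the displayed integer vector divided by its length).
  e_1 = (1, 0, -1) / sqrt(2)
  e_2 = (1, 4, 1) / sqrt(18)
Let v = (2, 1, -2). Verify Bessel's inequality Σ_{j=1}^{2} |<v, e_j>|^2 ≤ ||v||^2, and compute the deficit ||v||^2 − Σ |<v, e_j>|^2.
Σ |<v, e_j>|^2 = 80/9; ||v||^2 = 9; deficit = 1/9

Write each e_j = u_j / sqrt(<u_j, u_j>) where u_j is the displayed integer vector. Then <v, e_j> = <v, u_j> / sqrt(<u_j, u_j>), so |<v, e_j>|^2 = <v, u_j>^2 / <u_j, u_j>.
Coefficients: <v, e_1> = 4/sqrt(2), <v, e_2> = 4/sqrt(18).
Square and sum: Σ |<v, e_j>|^2 = 80/9.
Compute ||v||^2 = v·v = 9.
Deficit = 9 − 80/9 = 1/9 ≥ 0, confirming Bessel's inequality. (The deficit equals ||v − Σ <v,e_j> e_j||^2, the squared distance from v to span{e_j}.)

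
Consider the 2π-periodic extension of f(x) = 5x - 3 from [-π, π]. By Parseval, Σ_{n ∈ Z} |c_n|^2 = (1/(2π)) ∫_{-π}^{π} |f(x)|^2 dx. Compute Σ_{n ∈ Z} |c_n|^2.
Σ |c_n|^2 = 25π^2/3 + 9

Expand and integrate term by term over [-π, π]:
  ∫ (5x)^2 dx = 25·(2π^3/3); ∫ 2·5·(-3)·x dx = 0 (odd integrand); ∫ (-3)^2 dx = 9·2π.
So (1/(2π)) ∫_{-π}^{π} (5x - 3)^2 dx = 25π^2/3 + 9 = 25π^2/3 + 9.
Parseval ⇒ Σ |c_n|^2 = 25π^2/3 + 9.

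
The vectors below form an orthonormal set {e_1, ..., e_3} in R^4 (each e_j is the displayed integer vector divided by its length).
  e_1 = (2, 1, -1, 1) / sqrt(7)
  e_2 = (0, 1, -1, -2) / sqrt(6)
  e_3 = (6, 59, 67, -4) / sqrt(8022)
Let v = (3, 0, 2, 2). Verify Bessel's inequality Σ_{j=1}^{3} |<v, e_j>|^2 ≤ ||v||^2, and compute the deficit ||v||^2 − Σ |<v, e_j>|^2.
Σ |<v, e_j>|^2 = 2622/191; ||v||^2 = 17; deficit = 625/191

Write each e_j = u_j / sqrt(<u_j, u_j>) where u_j is the displayed integer vector. Then <v, e_j> = <v, u_j> / sqrt(<u_j, u_j>), so |<v, e_j>|^2 = <v, u_j>^2 / <u_j, u_j>.
Coefficients: <v, e_1> = 6/sqrt(7), <v, e_2> = -6/sqrt(6), <v, e_3> = 144/sqrt(8022).
Square and sum: Σ |<v, e_j>|^2 = 2622/191.
Compute ||v||^2 = v·v = 17.
Deficit = 17 − 2622/191 = 625/191 ≥ 0, confirming Bessel's inequality. (The deficit equals ||v − Σ <v,e_j> e_j||^2, the squared distance from v to span{e_j}.)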